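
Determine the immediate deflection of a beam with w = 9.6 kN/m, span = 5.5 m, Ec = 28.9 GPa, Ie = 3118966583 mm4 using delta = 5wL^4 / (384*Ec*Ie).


Convert: L = 5.5 m = 5500 mm, Ec = 28.9 GPa = 28900 MPa
delta = 5 * 9.6 * 5500^4 / (384 * 28900 * 3118966583)
= 1.27 mm

1.27


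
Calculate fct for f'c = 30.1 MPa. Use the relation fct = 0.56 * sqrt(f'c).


fct = 0.56 * sqrt(30.1)
= 0.56 * 5.486
= 3.072 MPa

3.072


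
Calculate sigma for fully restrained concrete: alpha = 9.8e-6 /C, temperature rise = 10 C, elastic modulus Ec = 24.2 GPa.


sigma = alpha * dT * Ec
= 9.8e-6 * 10 * 24.2 * 1000
= 2.372 MPa

2.372


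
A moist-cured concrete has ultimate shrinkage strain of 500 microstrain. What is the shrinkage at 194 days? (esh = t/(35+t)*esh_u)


esh(194) = 194 / (35 + 194) * 500
= 194 / 229 * 500
= 423.6 microstrain

423.6


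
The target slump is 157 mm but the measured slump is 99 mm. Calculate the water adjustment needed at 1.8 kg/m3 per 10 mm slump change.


Difference = 157 - 99 = 58 mm
Water adjustment = 58 * 1.8 / 10 = 10.4 kg/m3

10.4


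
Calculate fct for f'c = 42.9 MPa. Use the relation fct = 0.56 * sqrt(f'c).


fct = 0.56 * sqrt(42.9)
= 0.56 * 6.55
= 3.668 MPa

3.668


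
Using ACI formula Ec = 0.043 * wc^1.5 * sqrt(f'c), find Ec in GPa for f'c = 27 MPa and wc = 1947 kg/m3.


Ec = 0.043 * 1947^1.5 * sqrt(27) / 1000
= 19.2 GPa

19.2


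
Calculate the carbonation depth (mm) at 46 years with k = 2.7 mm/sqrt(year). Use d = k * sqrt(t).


depth = k * sqrt(t)
= 2.7 * sqrt(46)
= 18.31 mm

18.31


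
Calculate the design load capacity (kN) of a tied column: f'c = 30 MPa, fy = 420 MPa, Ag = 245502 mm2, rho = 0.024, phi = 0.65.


Ast = rho * Ag = 0.024 * 245502 = 5892.048 mm2
phi*Pn = 0.65 * 0.80 * (0.85 * 30 * (245502 - 5892.048) + 420 * 5892.048) / 1000
= 4464.05 kN

4464.05


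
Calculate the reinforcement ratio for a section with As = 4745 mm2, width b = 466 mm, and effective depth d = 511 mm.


rho = As / (b * d)
= 4745 / (466 * 511)
= 0.0199

0.0199


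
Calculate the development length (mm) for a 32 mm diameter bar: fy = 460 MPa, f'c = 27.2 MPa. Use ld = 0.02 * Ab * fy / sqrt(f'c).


Ab = pi * 32^2 / 4 = 804.248 mm2
ld = 0.02 * 804.248 * 460 / sqrt(27.2)
= 1418.7 mm

1418.7


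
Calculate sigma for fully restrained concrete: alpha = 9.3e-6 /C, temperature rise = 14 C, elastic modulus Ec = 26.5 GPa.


sigma = alpha * dT * Ec
= 9.3e-6 * 14 * 26.5 * 1000
= 3.45 MPa

3.45


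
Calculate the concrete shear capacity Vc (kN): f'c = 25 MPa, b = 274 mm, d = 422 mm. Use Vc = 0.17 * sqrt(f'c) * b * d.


Vc = 0.17 * sqrt(25) * 274 * 422 / 1000
= 98.28 kN

98.28


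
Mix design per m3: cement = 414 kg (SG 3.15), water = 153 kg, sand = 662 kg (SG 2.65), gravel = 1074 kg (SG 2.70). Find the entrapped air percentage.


Vol cement = 414 / (3.15 * 1000) = 0.131429 m3
Vol water = 153 / 1000 = 0.153 m3
Vol sand = 662 / (2.65 * 1000) = 0.249811 m3
Vol gravel = 1074 / (2.70 * 1000) = 0.397778 m3
Total solid + water volume = 0.932018 m3
Air = (1 - 0.932018) * 100 = 6.8%

6.8


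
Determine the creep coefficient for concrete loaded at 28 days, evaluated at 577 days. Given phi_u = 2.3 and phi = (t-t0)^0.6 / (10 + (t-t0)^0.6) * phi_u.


dt = 577 - 28 = 549
phi = 549^0.6 / (10 + 549^0.6) * 2.3
= 1.874

1.874


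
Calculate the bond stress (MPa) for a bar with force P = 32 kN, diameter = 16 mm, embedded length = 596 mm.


u = P / (pi * db * ld)
= 32 * 1000 / (pi * 16 * 596)
= 1.068 MPa

1.068


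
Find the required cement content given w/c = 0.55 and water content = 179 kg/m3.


Cement = water / (w/c)
= 179 / 0.55
= 325.5 kg/m3

325.5


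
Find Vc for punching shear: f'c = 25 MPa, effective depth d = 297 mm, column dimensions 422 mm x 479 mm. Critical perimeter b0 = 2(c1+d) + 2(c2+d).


b0 = 2*(422 + 297) + 2*(479 + 297) = 2990 mm
Vc = 0.33 * sqrt(25) * 2990 * 297 / 1000
= 1465.25 kN

1465.25


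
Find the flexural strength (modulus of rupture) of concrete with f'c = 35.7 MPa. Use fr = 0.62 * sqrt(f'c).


fr = 0.62 * sqrt(35.7)
= 3.704 MPa

3.704


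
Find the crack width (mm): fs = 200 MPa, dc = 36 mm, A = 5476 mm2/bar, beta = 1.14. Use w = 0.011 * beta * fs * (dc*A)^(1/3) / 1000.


w = 0.011 * beta * fs * (dc * A)^(1/3) / 1000
= 0.011 * 1.14 * 200 * (36 * 5476)^(1/3) / 1000
= 0.146 mm

0.146


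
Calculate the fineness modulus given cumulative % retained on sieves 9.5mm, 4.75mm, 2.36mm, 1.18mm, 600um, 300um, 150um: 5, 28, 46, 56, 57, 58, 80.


FM = sum(cumulative % retained) / 100
= 330 / 100
= 3.3

3.3


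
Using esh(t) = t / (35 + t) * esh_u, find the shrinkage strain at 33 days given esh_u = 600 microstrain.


esh(33) = 33 / (35 + 33) * 600
= 33 / 68 * 600
= 291.2 microstrain

291.2


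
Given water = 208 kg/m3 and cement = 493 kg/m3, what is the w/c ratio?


w/c = water / cement
w/c = 208 / 493 = 0.422

0.422


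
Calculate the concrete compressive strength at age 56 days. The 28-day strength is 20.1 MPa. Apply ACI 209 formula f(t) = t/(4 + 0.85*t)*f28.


f(56) = 56 / (4 + 0.85 * 56) * 20.1
= 56 / 51.6 * 20.1
= 21.81 MPa

21.81


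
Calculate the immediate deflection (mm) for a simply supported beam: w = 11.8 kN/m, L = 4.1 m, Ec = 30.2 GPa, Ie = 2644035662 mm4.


Convert: L = 4.1 m = 4100 mm, Ec = 30.2 GPa = 30200 MPa
delta = 5 * 11.8 * 4100^4 / (384 * 30200 * 2644035662)
= 0.54 mm

0.54


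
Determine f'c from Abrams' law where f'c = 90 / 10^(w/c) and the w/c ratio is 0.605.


f'c = 90 / 10^0.605
= 90 / 4.027
= 22.35 MPa

22.35


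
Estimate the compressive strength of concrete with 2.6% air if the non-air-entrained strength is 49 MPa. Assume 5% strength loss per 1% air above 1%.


Strength loss = (2.6 - 1) * 5 = 8.0%
f'c = 49 * (1 - 8.0/100)
= 45.08 MPa

45.08


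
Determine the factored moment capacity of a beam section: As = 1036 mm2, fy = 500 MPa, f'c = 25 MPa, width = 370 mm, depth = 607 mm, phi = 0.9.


a = As * fy / (0.85 * f'c * b)
= 1036 * 500 / (0.85 * 25 * 370)
= 65.8824 mm
Mn = As * fy * (d - a/2) / 10^6
= 297.3625 kN-m
phi*Mn = 0.9 * 297.3625 = 267.63 kN-m

267.63


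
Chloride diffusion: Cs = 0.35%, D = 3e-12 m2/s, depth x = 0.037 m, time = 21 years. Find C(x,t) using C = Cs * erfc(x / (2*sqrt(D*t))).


t_seconds = 21 * 365.25 * 24 * 3600 = 662709600.0 s
arg = 0.037 / (2 * sqrt(3e-12 * 662709600.0))
= 0.4149
erfc(0.4149) = 0.5574
C = 0.35 * 0.5574 = 0.1951%

0.1951


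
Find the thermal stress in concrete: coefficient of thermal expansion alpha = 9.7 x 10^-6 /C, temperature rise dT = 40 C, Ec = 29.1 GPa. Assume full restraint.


sigma = alpha * dT * Ec
= 9.7e-6 * 40 * 29.1 * 1000
= 11.291 MPa

11.291


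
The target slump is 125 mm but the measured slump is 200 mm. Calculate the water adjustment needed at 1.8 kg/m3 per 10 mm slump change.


Difference = 125 - 200 = -75 mm
Water adjustment = -75 * 1.8 / 10 = -13.5 kg/m3

-13.5


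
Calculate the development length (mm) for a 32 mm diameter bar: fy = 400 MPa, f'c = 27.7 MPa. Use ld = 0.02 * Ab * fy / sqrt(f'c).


Ab = pi * 32^2 / 4 = 804.248 mm2
ld = 0.02 * 804.248 * 400 / sqrt(27.7)
= 1222.5 mm

1222.5


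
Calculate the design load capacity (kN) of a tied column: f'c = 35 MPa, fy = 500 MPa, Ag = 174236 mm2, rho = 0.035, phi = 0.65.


Ast = rho * Ag = 0.035 * 174236 = 6098.26 mm2
phi*Pn = 0.65 * 0.80 * (0.85 * 35 * (174236 - 6098.26) + 500 * 6098.26) / 1000
= 4186.64 kN

4186.64


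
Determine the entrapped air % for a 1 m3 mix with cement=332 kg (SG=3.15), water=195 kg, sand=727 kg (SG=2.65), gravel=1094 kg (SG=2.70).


Vol cement = 332 / (3.15 * 1000) = 0.105397 m3
Vol water = 195 / 1000 = 0.195 m3
Vol sand = 727 / (2.65 * 1000) = 0.27434 m3
Vol gravel = 1094 / (2.70 * 1000) = 0.405185 m3
Total solid + water volume = 0.979922 m3
Air = (1 - 0.979922) * 100 = 2.01%

2.01


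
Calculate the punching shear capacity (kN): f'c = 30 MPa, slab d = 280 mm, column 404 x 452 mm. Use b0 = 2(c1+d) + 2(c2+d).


b0 = 2*(404 + 280) + 2*(452 + 280) = 2832 mm
Vc = 0.33 * sqrt(30) * 2832 * 280 / 1000
= 1433.26 kN

1433.26


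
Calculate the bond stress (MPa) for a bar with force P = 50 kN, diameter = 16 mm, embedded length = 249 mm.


u = P / (pi * db * ld)
= 50 * 1000 / (pi * 16 * 249)
= 3.995 MPa

3.995


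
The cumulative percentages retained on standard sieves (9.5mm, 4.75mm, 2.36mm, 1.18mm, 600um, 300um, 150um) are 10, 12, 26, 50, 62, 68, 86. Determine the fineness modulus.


FM = sum(cumulative % retained) / 100
= 314 / 100
= 3.14

3.14


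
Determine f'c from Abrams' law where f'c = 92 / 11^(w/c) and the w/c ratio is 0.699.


f'c = 92 / 11^0.699
= 92 / 5.345
= 17.21 MPa

17.21


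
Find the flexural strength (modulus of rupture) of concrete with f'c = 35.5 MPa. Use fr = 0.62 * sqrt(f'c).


fr = 0.62 * sqrt(35.5)
= 3.694 MPa

3.694


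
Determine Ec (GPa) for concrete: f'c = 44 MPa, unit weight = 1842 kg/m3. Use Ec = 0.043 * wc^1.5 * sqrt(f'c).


Ec = 0.043 * 1842^1.5 * sqrt(44) / 1000
= 22.55 GPa

22.55


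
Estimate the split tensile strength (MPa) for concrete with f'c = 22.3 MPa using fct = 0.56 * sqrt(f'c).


fct = 0.56 * sqrt(22.3)
= 0.56 * 4.722
= 2.644 MPa

2.644


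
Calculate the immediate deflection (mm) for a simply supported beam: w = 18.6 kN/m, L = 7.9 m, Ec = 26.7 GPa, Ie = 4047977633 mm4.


Convert: L = 7.9 m = 7900 mm, Ec = 26.7 GPa = 26700 MPa
delta = 5 * 18.6 * 7900^4 / (384 * 26700 * 4047977633)
= 8.73 mm

8.73


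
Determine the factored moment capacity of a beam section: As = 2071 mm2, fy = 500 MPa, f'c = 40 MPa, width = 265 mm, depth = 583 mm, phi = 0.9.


a = As * fy / (0.85 * f'c * b)
= 2071 * 500 / (0.85 * 40 * 265)
= 114.9279 mm
Mn = As * fy * (d - a/2) / 10^6
= 544.1926 kN-m
phi*Mn = 0.9 * 544.1926 = 489.77 kN-m

489.77


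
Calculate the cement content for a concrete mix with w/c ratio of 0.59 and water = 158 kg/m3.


Cement = water / (w/c)
= 158 / 0.59
= 267.8 kg/m3

267.8


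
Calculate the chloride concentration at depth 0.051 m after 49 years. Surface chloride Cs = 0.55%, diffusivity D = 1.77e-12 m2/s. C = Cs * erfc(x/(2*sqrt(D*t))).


t_seconds = 49 * 365.25 * 24 * 3600 = 1546322400.0 s
arg = 0.051 / (2 * sqrt(1.77e-12 * 1546322400.0))
= 0.4874
erfc(0.4874) = 0.4906
C = 0.55 * 0.4906 = 0.2698%

0.2698


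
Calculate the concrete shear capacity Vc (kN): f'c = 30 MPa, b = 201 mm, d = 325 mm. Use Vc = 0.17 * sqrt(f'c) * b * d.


Vc = 0.17 * sqrt(30) * 201 * 325 / 1000
= 60.83 kN

60.83


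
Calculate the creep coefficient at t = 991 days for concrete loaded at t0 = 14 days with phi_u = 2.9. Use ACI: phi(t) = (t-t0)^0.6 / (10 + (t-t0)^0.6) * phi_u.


dt = 991 - 14 = 977
phi = 977^0.6 / (10 + 977^0.6) * 2.9
= 2.498

2.498


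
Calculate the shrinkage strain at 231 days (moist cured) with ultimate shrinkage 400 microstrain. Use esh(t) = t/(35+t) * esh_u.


esh(231) = 231 / (35 + 231) * 400
= 231 / 266 * 400
= 347.4 microstrain

347.4


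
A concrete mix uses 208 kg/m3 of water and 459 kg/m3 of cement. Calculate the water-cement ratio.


w/c = water / cement
w/c = 208 / 459 = 0.453

0.453


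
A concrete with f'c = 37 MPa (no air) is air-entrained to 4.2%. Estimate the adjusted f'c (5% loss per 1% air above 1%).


Strength loss = (4.2 - 1) * 5 = 16.0%
f'c = 37 * (1 - 16.0/100)
= 31.08 MPa

31.08


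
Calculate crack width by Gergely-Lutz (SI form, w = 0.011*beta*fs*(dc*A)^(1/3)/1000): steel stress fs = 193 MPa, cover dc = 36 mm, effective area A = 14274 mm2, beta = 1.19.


w = 0.011 * beta * fs * (dc * A)^(1/3) / 1000
= 0.011 * 1.19 * 193 * (36 * 14274)^(1/3) / 1000
= 0.202 mm

0.202


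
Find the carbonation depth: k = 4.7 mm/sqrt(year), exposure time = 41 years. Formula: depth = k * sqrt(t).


depth = k * sqrt(t)
= 4.7 * sqrt(41)
= 30.09 mm

30.09


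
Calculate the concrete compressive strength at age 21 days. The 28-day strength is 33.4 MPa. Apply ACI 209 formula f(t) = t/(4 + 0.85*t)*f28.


f(21) = 21 / (4 + 0.85 * 21) * 33.4
= 21 / 21.85 * 33.4
= 32.1 MPa

32.1


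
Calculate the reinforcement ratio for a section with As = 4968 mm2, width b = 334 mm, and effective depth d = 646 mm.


rho = As / (b * d)
= 4968 / (334 * 646)
= 0.023

0.023


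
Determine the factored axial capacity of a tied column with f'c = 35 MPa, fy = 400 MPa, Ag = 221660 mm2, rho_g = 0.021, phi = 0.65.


Ast = rho * Ag = 0.021 * 221660 = 4654.86 mm2
phi*Pn = 0.65 * 0.80 * (0.85 * 35 * (221660 - 4654.86) + 400 * 4654.86) / 1000
= 4325.28 kN

4325.28


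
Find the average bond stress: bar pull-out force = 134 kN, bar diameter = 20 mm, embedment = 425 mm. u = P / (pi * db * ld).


u = P / (pi * db * ld)
= 134 * 1000 / (pi * 20 * 425)
= 5.018 MPa

5.018


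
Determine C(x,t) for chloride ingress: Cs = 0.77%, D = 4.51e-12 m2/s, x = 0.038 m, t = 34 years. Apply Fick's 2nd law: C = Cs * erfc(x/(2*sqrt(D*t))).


t_seconds = 34 * 365.25 * 24 * 3600 = 1072958400.0 s
arg = 0.038 / (2 * sqrt(4.51e-12 * 1072958400.0))
= 0.2731
erfc(0.2731) = 0.6993
C = 0.77 * 0.6993 = 0.5385%

0.5385


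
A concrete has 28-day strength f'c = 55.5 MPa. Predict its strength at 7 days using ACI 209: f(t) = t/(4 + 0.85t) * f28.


f(7) = 7 / (4 + 0.85 * 7) * 55.5
= 7 / 9.95 * 55.5
= 39.05 MPa

39.05


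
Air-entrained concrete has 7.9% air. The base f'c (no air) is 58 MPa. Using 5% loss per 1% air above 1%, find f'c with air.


Strength loss = (7.9 - 1) * 5 = 34.5%
f'c = 58 * (1 - 34.5/100)
= 37.99 MPa

37.99


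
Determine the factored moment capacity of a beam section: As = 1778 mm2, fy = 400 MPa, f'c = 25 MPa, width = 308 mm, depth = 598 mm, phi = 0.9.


a = As * fy / (0.85 * f'c * b)
= 1778 * 400 / (0.85 * 25 * 308)
= 108.6631 mm
Mn = As * fy * (d - a/2) / 10^6
= 386.657 kN-m
phi*Mn = 0.9 * 386.657 = 347.99 kN-m

347.99


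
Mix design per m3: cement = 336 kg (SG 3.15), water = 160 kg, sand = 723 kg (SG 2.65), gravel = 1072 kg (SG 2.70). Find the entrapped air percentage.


Vol cement = 336 / (3.15 * 1000) = 0.106667 m3
Vol water = 160 / 1000 = 0.16 m3
Vol sand = 723 / (2.65 * 1000) = 0.27283 m3
Vol gravel = 1072 / (2.70 * 1000) = 0.397037 m3
Total solid + water volume = 0.936534 m3
Air = (1 - 0.936534) * 100 = 6.35%

6.35


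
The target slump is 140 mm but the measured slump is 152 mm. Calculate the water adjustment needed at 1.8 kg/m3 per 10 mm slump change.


Difference = 140 - 152 = -12 mm
Water adjustment = -12 * 1.8 / 10 = -2.2 kg/m3

-2.2


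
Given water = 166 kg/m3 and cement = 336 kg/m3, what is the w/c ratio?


w/c = water / cement
w/c = 166 / 336 = 0.494

0.494


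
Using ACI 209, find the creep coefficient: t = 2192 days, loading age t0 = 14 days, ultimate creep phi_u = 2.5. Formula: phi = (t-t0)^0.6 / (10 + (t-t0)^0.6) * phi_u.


dt = 2192 - 14 = 2178
phi = 2178^0.6 / (10 + 2178^0.6) * 2.5
= 2.274

2.274


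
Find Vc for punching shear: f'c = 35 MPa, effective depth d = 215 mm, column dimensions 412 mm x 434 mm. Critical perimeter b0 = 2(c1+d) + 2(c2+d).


b0 = 2*(412 + 215) + 2*(434 + 215) = 2552 mm
Vc = 0.33 * sqrt(35) * 2552 * 215 / 1000
= 1071.19 kN

1071.19


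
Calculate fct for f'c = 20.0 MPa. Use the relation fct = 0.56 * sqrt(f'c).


fct = 0.56 * sqrt(20.0)
= 0.56 * 4.472
= 2.504 MPa

2.504


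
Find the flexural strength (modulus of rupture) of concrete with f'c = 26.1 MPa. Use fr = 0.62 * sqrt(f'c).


fr = 0.62 * sqrt(26.1)
= 3.167 MPa

3.167


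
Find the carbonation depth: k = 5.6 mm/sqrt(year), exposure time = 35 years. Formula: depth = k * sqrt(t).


depth = k * sqrt(t)
= 5.6 * sqrt(35)
= 33.13 mm

33.13


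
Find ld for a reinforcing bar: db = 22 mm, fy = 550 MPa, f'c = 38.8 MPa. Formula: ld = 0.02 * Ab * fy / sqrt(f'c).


Ab = pi * 22^2 / 4 = 380.133 mm2
ld = 0.02 * 380.133 * 550 / sqrt(38.8)
= 671.3 mm

671.3


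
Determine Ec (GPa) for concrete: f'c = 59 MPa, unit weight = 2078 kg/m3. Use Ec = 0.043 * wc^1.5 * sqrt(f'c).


Ec = 0.043 * 2078^1.5 * sqrt(59) / 1000
= 31.29 GPa

31.29


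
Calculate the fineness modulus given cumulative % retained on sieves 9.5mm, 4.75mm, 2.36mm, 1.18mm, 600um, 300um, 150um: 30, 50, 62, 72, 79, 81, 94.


FM = sum(cumulative % retained) / 100
= 468 / 100
= 4.68

4.68


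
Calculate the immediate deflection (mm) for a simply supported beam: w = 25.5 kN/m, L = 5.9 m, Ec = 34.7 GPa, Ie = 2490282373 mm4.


Convert: L = 5.9 m = 5900 mm, Ec = 34.7 GPa = 34700 MPa
delta = 5 * 25.5 * 5900^4 / (384 * 34700 * 2490282373)
= 4.66 mm

4.66


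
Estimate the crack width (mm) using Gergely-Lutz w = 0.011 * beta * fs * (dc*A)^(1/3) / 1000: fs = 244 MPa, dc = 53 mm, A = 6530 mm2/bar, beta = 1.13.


w = 0.011 * beta * fs * (dc * A)^(1/3) / 1000
= 0.011 * 1.13 * 244 * (53 * 6530)^(1/3) / 1000
= 0.213 mm

0.213


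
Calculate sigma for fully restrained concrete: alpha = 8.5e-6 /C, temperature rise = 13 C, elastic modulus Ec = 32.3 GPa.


sigma = alpha * dT * Ec
= 8.5e-6 * 13 * 32.3 * 1000
= 3.569 MPa

3.569


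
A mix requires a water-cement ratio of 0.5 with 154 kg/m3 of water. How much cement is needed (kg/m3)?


Cement = water / (w/c)
= 154 / 0.5
= 308.0 kg/m3

308.0


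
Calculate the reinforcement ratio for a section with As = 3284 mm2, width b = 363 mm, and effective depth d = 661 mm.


rho = As / (b * d)
= 3284 / (363 * 661)
= 0.0137

0.0137


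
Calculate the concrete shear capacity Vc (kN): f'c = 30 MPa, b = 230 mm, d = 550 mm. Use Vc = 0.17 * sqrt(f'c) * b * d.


Vc = 0.17 * sqrt(30) * 230 * 550 / 1000
= 117.79 kN

117.79


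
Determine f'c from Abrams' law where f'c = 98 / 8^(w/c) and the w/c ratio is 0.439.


f'c = 98 / 8^0.439
= 98 / 2.491
= 39.33 MPa

39.33


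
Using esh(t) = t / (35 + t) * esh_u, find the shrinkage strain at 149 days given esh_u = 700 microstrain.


esh(149) = 149 / (35 + 149) * 700
= 149 / 184 * 700
= 566.8 microstrain

566.8


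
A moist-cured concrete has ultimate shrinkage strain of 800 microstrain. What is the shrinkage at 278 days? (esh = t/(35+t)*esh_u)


esh(278) = 278 / (35 + 278) * 800
= 278 / 313 * 800
= 710.5 microstrain

710.5


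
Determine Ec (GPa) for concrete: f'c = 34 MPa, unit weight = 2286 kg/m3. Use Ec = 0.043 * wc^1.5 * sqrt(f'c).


Ec = 0.043 * 2286^1.5 * sqrt(34) / 1000
= 27.4 GPa

27.4


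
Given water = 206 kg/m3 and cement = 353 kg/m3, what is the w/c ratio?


w/c = water / cement
w/c = 206 / 353 = 0.584

0.584


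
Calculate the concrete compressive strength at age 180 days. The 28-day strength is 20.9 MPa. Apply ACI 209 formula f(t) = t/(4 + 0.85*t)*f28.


f(180) = 180 / (4 + 0.85 * 180) * 20.9
= 180 / 157.0 * 20.9
= 23.96 MPa

23.96


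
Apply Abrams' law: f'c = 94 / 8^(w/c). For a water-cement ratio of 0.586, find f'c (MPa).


f'c = 94 / 8^0.586
= 94 / 3.382
= 27.79 MPa

27.79


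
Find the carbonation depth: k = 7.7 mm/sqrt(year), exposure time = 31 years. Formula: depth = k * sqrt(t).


depth = k * sqrt(t)
= 7.7 * sqrt(31)
= 42.87 mm

42.87


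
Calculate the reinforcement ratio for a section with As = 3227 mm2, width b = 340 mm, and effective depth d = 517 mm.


rho = As / (b * d)
= 3227 / (340 * 517)
= 0.0184

0.0184


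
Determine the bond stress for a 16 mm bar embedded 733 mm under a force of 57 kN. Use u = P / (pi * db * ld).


u = P / (pi * db * ld)
= 57 * 1000 / (pi * 16 * 733)
= 1.547 MPa

1.547


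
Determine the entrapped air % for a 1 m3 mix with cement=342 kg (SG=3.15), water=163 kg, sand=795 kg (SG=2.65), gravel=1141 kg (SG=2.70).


Vol cement = 342 / (3.15 * 1000) = 0.108571 m3
Vol water = 163 / 1000 = 0.163 m3
Vol sand = 795 / (2.65 * 1000) = 0.3 m3
Vol gravel = 1141 / (2.70 * 1000) = 0.422593 m3
Total solid + water volume = 0.994164 m3
Air = (1 - 0.994164) * 100 = 0.58%

0.58


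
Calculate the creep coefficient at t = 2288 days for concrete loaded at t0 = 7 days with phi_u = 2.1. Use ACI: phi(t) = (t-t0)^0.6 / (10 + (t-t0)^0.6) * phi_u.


dt = 2288 - 7 = 2281
phi = 2281^0.6 / (10 + 2281^0.6) * 2.1
= 1.915

1.915


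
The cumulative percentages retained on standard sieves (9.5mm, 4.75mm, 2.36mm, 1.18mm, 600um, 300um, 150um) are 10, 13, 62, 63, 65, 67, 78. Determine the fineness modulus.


FM = sum(cumulative % retained) / 100
= 358 / 100
= 3.58

3.58


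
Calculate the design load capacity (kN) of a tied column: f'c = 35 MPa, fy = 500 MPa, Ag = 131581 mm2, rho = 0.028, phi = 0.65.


Ast = rho * Ag = 0.028 * 131581 = 3684.268 mm2
phi*Pn = 0.65 * 0.80 * (0.85 * 35 * (131581 - 3684.268) + 500 * 3684.268) / 1000
= 2936.47 kN

2936.47


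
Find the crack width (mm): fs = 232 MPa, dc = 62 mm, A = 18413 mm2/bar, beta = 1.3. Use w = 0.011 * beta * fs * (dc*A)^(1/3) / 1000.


w = 0.011 * beta * fs * (dc * A)^(1/3) / 1000
= 0.011 * 1.3 * 232 * (62 * 18413)^(1/3) / 1000
= 0.347 mm

0.347


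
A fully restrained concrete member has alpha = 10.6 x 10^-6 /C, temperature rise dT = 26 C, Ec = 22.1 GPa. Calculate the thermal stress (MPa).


sigma = alpha * dT * Ec
= 10.6e-6 * 26 * 22.1 * 1000
= 6.091 MPa

6.091


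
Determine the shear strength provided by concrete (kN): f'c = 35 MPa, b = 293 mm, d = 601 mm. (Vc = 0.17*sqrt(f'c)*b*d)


Vc = 0.17 * sqrt(35) * 293 * 601 / 1000
= 177.1 kN

177.1


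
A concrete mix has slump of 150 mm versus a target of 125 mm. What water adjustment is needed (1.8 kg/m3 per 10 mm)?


Difference = 125 - 150 = -25 mm
Water adjustment = -25 * 1.8 / 10 = -4.5 kg/m3

-4.5


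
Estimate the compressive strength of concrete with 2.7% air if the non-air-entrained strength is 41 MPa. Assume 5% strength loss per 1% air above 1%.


Strength loss = (2.7 - 1) * 5 = 8.5%
f'c = 41 * (1 - 8.5/100)
= 37.52 MPa

37.52


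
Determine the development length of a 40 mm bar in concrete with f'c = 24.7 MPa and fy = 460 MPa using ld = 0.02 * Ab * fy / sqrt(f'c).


Ab = pi * 40^2 / 4 = 1256.637 mm2
ld = 0.02 * 1256.637 * 460 / sqrt(24.7)
= 2326.2 mm

2326.2


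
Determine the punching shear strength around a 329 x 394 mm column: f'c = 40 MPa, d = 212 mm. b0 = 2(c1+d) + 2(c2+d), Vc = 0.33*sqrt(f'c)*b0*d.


b0 = 2*(329 + 212) + 2*(394 + 212) = 2294 mm
Vc = 0.33 * sqrt(40) * 2294 * 212 / 1000
= 1015.02 kN

1015.02


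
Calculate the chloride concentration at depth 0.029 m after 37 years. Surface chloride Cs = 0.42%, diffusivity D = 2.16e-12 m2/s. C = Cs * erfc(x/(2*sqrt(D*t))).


t_seconds = 37 * 365.25 * 24 * 3600 = 1167631200.0 s
arg = 0.029 / (2 * sqrt(2.16e-12 * 1167631200.0))
= 0.2887
erfc(0.2887) = 0.683
C = 0.42 * 0.683 = 0.2869%

0.2869


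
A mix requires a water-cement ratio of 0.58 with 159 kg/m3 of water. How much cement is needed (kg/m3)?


Cement = water / (w/c)
= 159 / 0.58
= 274.1 kg/m3

274.1


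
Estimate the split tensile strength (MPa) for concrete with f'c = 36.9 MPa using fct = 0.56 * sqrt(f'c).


fct = 0.56 * sqrt(36.9)
= 0.56 * 6.075
= 3.402 MPa

3.402


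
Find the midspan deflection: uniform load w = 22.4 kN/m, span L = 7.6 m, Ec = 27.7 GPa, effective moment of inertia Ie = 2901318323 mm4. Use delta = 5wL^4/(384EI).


Convert: L = 7.6 m = 7600 mm, Ec = 27.7 GPa = 27700 MPa
delta = 5 * 22.4 * 7600^4 / (384 * 27700 * 2901318323)
= 12.11 mm

12.11


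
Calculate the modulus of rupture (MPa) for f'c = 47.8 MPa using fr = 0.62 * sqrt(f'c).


fr = 0.62 * sqrt(47.8)
= 4.287 MPa

4.287


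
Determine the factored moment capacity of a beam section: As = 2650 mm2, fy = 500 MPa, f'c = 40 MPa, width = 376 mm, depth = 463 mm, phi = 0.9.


a = As * fy / (0.85 * f'c * b)
= 2650 * 500 / (0.85 * 40 * 376)
= 103.6452 mm
Mn = As * fy * (d - a/2) / 10^6
= 544.8101 kN-m
phi*Mn = 0.9 * 544.8101 = 490.33 kN-m

490.33


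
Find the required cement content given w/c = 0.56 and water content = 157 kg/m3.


Cement = water / (w/c)
= 157 / 0.56
= 280.4 kg/m3

280.4


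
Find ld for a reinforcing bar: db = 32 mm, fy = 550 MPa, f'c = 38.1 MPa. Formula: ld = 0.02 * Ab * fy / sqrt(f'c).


Ab = pi * 32^2 / 4 = 804.248 mm2
ld = 0.02 * 804.248 * 550 / sqrt(38.1)
= 1433.2 mm

1433.2


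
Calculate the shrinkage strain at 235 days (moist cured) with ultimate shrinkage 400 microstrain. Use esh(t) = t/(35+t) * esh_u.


esh(235) = 235 / (35 + 235) * 400
= 235 / 270 * 400
= 348.1 microstrain

348.1


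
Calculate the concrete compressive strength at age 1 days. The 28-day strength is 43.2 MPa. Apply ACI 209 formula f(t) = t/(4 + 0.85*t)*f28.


f(1) = 1 / (4 + 0.85 * 1) * 43.2
= 1 / 4.85 * 43.2
= 8.91 MPa

8.91


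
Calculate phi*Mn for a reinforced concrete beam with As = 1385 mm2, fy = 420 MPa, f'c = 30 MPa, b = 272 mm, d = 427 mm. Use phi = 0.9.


a = As * fy / (0.85 * f'c * b)
= 1385 * 420 / (0.85 * 30 * 272)
= 83.8668 mm
Mn = As * fy * (d - a/2) / 10^6
= 223.9932 kN-m
phi*Mn = 0.9 * 223.9932 = 201.59 kN-m

201.59


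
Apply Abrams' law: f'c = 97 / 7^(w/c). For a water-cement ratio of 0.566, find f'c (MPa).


f'c = 97 / 7^0.566
= 97 / 3.008
= 32.24 MPa

32.24


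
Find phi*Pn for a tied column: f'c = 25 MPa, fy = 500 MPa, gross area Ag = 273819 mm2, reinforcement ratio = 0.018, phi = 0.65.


Ast = rho * Ag = 0.018 * 273819 = 4928.742 mm2
phi*Pn = 0.65 * 0.80 * (0.85 * 25 * (273819 - 4928.742) + 500 * 4928.742) / 1000
= 4252.71 kN

4252.71


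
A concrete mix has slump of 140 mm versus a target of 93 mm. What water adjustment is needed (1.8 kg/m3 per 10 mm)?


Difference = 93 - 140 = -47 mm
Water adjustment = -47 * 1.8 / 10 = -8.5 kg/m3

-8.5


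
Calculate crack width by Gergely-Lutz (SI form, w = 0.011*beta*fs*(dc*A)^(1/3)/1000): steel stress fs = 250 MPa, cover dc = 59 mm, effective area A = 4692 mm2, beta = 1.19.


w = 0.011 * beta * fs * (dc * A)^(1/3) / 1000
= 0.011 * 1.19 * 250 * (59 * 4692)^(1/3) / 1000
= 0.213 mm

0.213


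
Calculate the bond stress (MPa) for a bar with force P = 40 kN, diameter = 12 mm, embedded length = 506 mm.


u = P / (pi * db * ld)
= 40 * 1000 / (pi * 12 * 506)
= 2.097 MPa

2.097


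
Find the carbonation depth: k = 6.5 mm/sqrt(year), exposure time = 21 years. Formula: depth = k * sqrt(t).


depth = k * sqrt(t)
= 6.5 * sqrt(21)
= 29.79 mm

29.79


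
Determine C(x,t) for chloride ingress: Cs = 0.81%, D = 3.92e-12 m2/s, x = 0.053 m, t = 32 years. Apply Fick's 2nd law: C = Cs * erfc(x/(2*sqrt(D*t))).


t_seconds = 32 * 365.25 * 24 * 3600 = 1009843200.0 s
arg = 0.053 / (2 * sqrt(3.92e-12 * 1009843200.0))
= 0.4212
erfc(0.4212) = 0.5514
C = 0.81 * 0.5514 = 0.4466%

0.4466


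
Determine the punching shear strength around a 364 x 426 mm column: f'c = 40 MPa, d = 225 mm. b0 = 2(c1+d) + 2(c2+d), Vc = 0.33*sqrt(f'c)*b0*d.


b0 = 2*(364 + 225) + 2*(426 + 225) = 2480 mm
Vc = 0.33 * sqrt(40) * 2480 * 225 / 1000
= 1164.6 kN

1164.6


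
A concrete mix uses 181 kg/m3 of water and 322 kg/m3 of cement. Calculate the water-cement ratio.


w/c = water / cement
w/c = 181 / 322 = 0.562

0.562


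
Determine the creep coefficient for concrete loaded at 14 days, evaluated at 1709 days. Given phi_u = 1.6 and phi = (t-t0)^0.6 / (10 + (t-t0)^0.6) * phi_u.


dt = 1709 - 14 = 1695
phi = 1695^0.6 / (10 + 1695^0.6) * 1.6
= 1.434

1.434


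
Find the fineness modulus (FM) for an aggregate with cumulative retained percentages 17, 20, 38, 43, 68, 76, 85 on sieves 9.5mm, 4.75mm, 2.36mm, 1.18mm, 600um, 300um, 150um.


FM = sum(cumulative % retained) / 100
= 347 / 100
= 3.47

3.47


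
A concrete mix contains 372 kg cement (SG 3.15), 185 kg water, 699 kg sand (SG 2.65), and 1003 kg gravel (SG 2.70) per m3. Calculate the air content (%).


Vol cement = 372 / (3.15 * 1000) = 0.118095 m3
Vol water = 185 / 1000 = 0.185 m3
Vol sand = 699 / (2.65 * 1000) = 0.263774 m3
Vol gravel = 1003 / (2.70 * 1000) = 0.371481 m3
Total solid + water volume = 0.93835 m3
Air = (1 - 0.93835) * 100 = 6.16%

6.16


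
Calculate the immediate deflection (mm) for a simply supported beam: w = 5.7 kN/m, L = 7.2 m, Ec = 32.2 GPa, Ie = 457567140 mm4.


Convert: L = 7.2 m = 7200 mm, Ec = 32.2 GPa = 32200 MPa
delta = 5 * 5.7 * 7200^4 / (384 * 32200 * 457567140)
= 13.54 mm

13.54


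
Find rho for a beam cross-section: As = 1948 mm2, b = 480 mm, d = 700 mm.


rho = As / (b * d)
= 1948 / (480 * 700)
= 0.0058

0.0058


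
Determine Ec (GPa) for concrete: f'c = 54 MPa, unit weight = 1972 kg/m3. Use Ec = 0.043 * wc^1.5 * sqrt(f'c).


Ec = 0.043 * 1972^1.5 * sqrt(54) / 1000
= 27.67 GPa

27.67


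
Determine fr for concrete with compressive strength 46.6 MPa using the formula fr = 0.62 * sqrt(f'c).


fr = 0.62 * sqrt(46.6)
= 4.232 MPa

4.232


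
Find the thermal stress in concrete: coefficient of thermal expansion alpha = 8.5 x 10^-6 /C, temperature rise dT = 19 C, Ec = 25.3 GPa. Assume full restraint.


sigma = alpha * dT * Ec
= 8.5e-6 * 19 * 25.3 * 1000
= 4.086 MPa

4.086


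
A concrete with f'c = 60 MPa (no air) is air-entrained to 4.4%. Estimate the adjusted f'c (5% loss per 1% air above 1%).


Strength loss = (4.4 - 1) * 5 = 17.0%
f'c = 60 * (1 - 17.0/100)
= 49.8 MPa

49.8


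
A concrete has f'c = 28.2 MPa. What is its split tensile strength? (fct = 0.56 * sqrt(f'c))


fct = 0.56 * sqrt(28.2)
= 0.56 * 5.31
= 2.974 MPa

2.974


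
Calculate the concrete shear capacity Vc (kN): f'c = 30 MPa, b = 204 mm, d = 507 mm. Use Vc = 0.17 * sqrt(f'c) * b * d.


Vc = 0.17 * sqrt(30) * 204 * 507 / 1000
= 96.3 kN

96.3


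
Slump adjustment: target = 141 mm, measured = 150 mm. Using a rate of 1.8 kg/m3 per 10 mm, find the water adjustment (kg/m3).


Difference = 141 - 150 = -9 mm
Water adjustment = -9 * 1.8 / 10 = -1.6 kg/m3

-1.6


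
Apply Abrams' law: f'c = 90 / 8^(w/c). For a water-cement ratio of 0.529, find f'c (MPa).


f'c = 90 / 8^0.529
= 90 / 3.004
= 29.96 MPa

29.96


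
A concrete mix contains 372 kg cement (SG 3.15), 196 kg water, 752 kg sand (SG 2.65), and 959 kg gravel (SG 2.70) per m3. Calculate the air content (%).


Vol cement = 372 / (3.15 * 1000) = 0.118095 m3
Vol water = 196 / 1000 = 0.196 m3
Vol sand = 752 / (2.65 * 1000) = 0.283774 m3
Vol gravel = 959 / (2.70 * 1000) = 0.355185 m3
Total solid + water volume = 0.953054 m3
Air = (1 - 0.953054) * 100 = 4.69%

4.69


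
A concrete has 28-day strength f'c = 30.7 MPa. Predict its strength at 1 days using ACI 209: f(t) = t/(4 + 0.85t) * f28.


f(1) = 1 / (4 + 0.85 * 1) * 30.7
= 1 / 4.85 * 30.7
= 6.33 MPa

6.33


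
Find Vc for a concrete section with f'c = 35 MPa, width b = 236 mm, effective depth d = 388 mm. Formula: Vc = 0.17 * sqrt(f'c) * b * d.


Vc = 0.17 * sqrt(35) * 236 * 388 / 1000
= 92.09 kN

92.09


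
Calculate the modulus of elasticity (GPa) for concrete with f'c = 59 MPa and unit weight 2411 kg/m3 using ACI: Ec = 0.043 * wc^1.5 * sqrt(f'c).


Ec = 0.043 * 2411^1.5 * sqrt(59) / 1000
= 39.1 GPa

39.1


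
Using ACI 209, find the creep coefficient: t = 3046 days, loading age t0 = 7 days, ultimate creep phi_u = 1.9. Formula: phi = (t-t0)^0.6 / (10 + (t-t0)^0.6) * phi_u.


dt = 3046 - 7 = 3039
phi = 3039^0.6 / (10 + 3039^0.6) * 1.9
= 1.757

1.757


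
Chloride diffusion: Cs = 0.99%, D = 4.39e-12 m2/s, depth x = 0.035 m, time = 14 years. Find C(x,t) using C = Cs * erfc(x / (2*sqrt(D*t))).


t_seconds = 14 * 365.25 * 24 * 3600 = 441806400.0 s
arg = 0.035 / (2 * sqrt(4.39e-12 * 441806400.0))
= 0.3974
erfc(0.3974) = 0.5741
C = 0.99 * 0.5741 = 0.5684%

0.5684


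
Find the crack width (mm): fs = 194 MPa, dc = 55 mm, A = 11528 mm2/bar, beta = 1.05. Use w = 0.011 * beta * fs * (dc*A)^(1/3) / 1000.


w = 0.011 * beta * fs * (dc * A)^(1/3) / 1000
= 0.011 * 1.05 * 194 * (55 * 11528)^(1/3) / 1000
= 0.192 mm

0.192


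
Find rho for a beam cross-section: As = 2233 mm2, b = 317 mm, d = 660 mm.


rho = As / (b * d)
= 2233 / (317 * 660)
= 0.0107

0.0107


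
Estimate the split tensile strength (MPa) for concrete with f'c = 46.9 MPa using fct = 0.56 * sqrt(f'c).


fct = 0.56 * sqrt(46.9)
= 0.56 * 6.848
= 3.835 MPa

3.835


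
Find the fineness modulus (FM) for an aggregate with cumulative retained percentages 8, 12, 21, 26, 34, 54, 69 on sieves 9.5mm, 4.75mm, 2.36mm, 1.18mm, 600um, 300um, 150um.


FM = sum(cumulative % retained) / 100
= 224 / 100
= 2.24

2.24


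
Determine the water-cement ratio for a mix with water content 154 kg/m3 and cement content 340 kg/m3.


w/c = water / cement
w/c = 154 / 340 = 0.453

0.453


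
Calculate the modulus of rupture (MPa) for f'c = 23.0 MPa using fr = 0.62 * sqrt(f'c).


fr = 0.62 * sqrt(23.0)
= 2.973 MPa

2.973


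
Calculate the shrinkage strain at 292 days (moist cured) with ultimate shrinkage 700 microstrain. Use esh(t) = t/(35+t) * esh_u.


esh(292) = 292 / (35 + 292) * 700
= 292 / 327 * 700
= 625.1 microstrain

625.1


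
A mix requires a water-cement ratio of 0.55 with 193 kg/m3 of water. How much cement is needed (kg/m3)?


Cement = water / (w/c)
= 193 / 0.55
= 350.9 kg/m3

350.9


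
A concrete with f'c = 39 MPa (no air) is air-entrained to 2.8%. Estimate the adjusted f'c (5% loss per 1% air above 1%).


Strength loss = (2.8 - 1) * 5 = 9.0%
f'c = 39 * (1 - 9.0/100)
= 35.49 MPa

35.49


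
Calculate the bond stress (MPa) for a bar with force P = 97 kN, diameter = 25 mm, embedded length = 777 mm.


u = P / (pi * db * ld)
= 97 * 1000 / (pi * 25 * 777)
= 1.59 MPa

1.59


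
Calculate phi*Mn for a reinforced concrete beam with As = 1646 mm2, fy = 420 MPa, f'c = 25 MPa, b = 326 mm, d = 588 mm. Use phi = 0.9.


a = As * fy / (0.85 * f'c * b)
= 1646 * 420 / (0.85 * 25 * 326)
= 99.7936 mm
Mn = As * fy * (d - a/2) / 10^6
= 372.0015 kN-m
phi*Mn = 0.9 * 372.0015 = 334.8 kN-m

334.8


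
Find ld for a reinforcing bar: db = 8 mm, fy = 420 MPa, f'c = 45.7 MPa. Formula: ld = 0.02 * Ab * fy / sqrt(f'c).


Ab = pi * 8^2 / 4 = 50.265 mm2
ld = 0.02 * 50.265 * 420 / sqrt(45.7)
= 62.5 mm

62.5


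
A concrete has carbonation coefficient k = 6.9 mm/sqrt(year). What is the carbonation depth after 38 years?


depth = k * sqrt(t)
= 6.9 * sqrt(38)
= 42.53 mm

42.53


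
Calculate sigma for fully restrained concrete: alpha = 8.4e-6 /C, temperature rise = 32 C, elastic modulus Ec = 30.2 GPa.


sigma = alpha * dT * Ec
= 8.4e-6 * 32 * 30.2 * 1000
= 8.118 MPa

8.118


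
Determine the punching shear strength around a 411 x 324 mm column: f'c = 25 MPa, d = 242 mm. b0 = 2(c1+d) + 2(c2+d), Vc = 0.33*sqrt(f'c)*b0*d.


b0 = 2*(411 + 242) + 2*(324 + 242) = 2438 mm
Vc = 0.33 * sqrt(25) * 2438 * 242 / 1000
= 973.49 kN

973.49


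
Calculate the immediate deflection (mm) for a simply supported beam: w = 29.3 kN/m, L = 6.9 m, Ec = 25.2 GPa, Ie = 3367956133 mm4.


Convert: L = 6.9 m = 6900 mm, Ec = 25.2 GPa = 25200 MPa
delta = 5 * 29.3 * 6900^4 / (384 * 25200 * 3367956133)
= 10.19 mm

10.19


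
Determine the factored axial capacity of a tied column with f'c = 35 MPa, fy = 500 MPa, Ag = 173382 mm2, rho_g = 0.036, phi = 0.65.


Ast = rho * Ag = 0.036 * 173382 = 6241.752 mm2
phi*Pn = 0.65 * 0.80 * (0.85 * 35 * (173382 - 6241.752) + 500 * 6241.752) / 1000
= 4208.52 kN

4208.52


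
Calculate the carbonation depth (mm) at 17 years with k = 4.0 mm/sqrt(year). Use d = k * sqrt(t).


depth = k * sqrt(t)
= 4.0 * sqrt(17)
= 16.49 mm

16.49


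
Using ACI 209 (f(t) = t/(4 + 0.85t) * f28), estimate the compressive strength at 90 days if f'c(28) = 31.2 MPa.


f(90) = 90 / (4 + 0.85 * 90) * 31.2
= 90 / 80.5 * 31.2
= 34.88 MPa

34.88


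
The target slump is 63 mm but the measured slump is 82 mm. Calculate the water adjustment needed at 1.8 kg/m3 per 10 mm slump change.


Difference = 63 - 82 = -19 mm
Water adjustment = -19 * 1.8 / 10 = -3.4 kg/m3

-3.4


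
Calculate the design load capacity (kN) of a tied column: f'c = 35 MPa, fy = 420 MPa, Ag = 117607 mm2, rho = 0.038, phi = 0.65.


Ast = rho * Ag = 0.038 * 117607 = 4469.066 mm2
phi*Pn = 0.65 * 0.80 * (0.85 * 35 * (117607 - 4469.066) + 420 * 4469.066) / 1000
= 2726.29 kN

2726.29


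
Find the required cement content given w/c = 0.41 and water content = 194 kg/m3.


Cement = water / (w/c)
= 194 / 0.41
= 473.2 kg/m3

473.2


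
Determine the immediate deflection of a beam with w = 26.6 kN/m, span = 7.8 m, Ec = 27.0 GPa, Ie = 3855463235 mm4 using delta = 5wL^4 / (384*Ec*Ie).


Convert: L = 7.8 m = 7800 mm, Ec = 27.0 GPa = 27000 MPa
delta = 5 * 26.6 * 7800^4 / (384 * 27000 * 3855463235)
= 12.32 mm

12.32


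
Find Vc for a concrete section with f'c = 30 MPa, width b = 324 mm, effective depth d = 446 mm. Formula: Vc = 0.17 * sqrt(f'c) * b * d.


Vc = 0.17 * sqrt(30) * 324 * 446 / 1000
= 134.55 kN

134.55


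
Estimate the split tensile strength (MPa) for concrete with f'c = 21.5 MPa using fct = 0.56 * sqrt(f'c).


fct = 0.56 * sqrt(21.5)
= 0.56 * 4.637
= 2.597 MPa

2.597


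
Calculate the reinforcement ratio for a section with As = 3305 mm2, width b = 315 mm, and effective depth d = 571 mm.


rho = As / (b * d)
= 3305 / (315 * 571)
= 0.0184

0.0184


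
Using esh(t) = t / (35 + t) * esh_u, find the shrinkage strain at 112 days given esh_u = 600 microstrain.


esh(112) = 112 / (35 + 112) * 600
= 112 / 147 * 600
= 457.1 microstrain

457.1


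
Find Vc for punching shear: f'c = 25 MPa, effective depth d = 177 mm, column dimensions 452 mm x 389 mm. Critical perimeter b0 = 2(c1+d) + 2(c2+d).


b0 = 2*(452 + 177) + 2*(389 + 177) = 2390 mm
Vc = 0.33 * sqrt(25) * 2390 * 177 / 1000
= 698.0 kN

698.0


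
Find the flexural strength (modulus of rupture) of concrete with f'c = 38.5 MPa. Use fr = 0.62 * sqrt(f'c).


fr = 0.62 * sqrt(38.5)
= 3.847 MPa

3.847


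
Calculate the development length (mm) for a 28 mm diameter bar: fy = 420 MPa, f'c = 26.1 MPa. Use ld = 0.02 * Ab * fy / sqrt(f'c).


Ab = pi * 28^2 / 4 = 615.752 mm2
ld = 0.02 * 615.752 * 420 / sqrt(26.1)
= 1012.4 mm

1012.4


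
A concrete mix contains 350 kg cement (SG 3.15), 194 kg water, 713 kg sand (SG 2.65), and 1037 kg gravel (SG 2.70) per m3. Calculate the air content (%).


Vol cement = 350 / (3.15 * 1000) = 0.111111 m3
Vol water = 194 / 1000 = 0.194 m3
Vol sand = 713 / (2.65 * 1000) = 0.269057 m3
Vol gravel = 1037 / (2.70 * 1000) = 0.384074 m3
Total solid + water volume = 0.958242 m3
Air = (1 - 0.958242) * 100 = 4.18%

4.18


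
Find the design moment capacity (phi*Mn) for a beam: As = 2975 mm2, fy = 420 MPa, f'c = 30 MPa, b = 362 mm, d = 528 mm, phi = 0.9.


a = As * fy / (0.85 * f'c * b)
= 2975 * 420 / (0.85 * 30 * 362)
= 135.3591 mm
Mn = As * fy * (d - a/2) / 10^6
= 575.1704 kN-m
phi*Mn = 0.9 * 575.1704 = 517.65 kN-m

517.65


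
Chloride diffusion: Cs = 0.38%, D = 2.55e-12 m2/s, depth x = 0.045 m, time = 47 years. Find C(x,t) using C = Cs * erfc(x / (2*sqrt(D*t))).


t_seconds = 47 * 365.25 * 24 * 3600 = 1483207200.0 s
arg = 0.045 / (2 * sqrt(2.55e-12 * 1483207200.0))
= 0.3659
erfc(0.3659) = 0.6049
C = 0.38 * 0.6049 = 0.2299%

0.2299


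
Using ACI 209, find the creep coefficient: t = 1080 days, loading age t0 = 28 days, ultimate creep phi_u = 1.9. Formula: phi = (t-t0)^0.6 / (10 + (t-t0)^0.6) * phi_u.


dt = 1080 - 28 = 1052
phi = 1052^0.6 / (10 + 1052^0.6) * 1.9
= 1.647

1.647


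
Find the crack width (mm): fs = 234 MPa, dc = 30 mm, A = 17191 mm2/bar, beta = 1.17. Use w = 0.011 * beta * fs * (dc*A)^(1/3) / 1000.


w = 0.011 * beta * fs * (dc * A)^(1/3) / 1000
= 0.011 * 1.17 * 234 * (30 * 17191)^(1/3) / 1000
= 0.242 mm

0.242


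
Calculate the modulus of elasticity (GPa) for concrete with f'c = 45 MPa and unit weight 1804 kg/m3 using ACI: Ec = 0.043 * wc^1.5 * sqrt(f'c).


Ec = 0.043 * 1804^1.5 * sqrt(45) / 1000
= 22.1 GPa

22.1


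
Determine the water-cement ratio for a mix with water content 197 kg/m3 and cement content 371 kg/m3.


w/c = water / cement
w/c = 197 / 371 = 0.531

0.531
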